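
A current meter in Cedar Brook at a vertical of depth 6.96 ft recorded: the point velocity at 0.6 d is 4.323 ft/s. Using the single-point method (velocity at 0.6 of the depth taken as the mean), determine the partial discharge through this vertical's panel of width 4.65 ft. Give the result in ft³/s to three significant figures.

v̄ = v₀.₆ = 4.323 ft/s
q = v̄ × d × w = 4.323 × 6.96 × 4.65 = 139.9 ft³/s

140 ft³/s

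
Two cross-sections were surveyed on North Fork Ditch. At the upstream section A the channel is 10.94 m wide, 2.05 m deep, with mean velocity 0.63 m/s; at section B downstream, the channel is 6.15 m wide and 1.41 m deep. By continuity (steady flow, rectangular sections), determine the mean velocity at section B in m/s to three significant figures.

Q = A₁V₁ = (10.94×2.05) × 0.63 = 14.13 m³/s
A₂ = 6.15 × 1.41 = 8.672 m²
V₂ = Q/A₂ = 14.13/8.672 = 1.629 m/s

1.63 m/s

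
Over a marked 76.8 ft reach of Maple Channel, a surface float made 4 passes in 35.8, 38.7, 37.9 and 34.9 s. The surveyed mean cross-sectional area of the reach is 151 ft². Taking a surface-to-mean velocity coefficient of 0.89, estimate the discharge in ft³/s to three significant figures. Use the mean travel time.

280 ft³/s

t̄ = (35.8 + 38.7 + 37.9 + 34.9) / 4 = 36.825 s
v_surface = L / t̄ = 76.8 / 36.825 = 2.086 ft/s
v_mean = 0.89 × 2.086 = 1.856 ft/s
Q = A × v_mean = 151 × 1.856 = 280.3 ft³/s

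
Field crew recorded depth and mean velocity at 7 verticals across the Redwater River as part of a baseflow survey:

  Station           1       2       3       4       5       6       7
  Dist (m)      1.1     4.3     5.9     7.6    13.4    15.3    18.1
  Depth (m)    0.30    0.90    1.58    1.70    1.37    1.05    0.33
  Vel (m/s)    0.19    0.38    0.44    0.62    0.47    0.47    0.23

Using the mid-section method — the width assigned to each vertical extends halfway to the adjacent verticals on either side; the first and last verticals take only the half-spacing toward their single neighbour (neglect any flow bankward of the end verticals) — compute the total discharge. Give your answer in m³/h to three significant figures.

35100 m³/h

w_1 = (4.3 − 1.1)/2 = 1.6 m; q_1 = 0.19 × 0.30 × 1.6 = 0.09120 m³/s
w_2 = (5.9 − 1.1)/2 = 2.4 m; q_2 = 0.38 × 0.90 × 2.4 = 0.8208 m³/s
w_3 = (7.6 − 4.3)/2 = 1.65 m; q_3 = 0.44 × 1.58 × 1.65 = 1.147 m³/s
w_4 = (13.4 − 5.9)/2 = 3.75 m; q_4 = 0.62 × 1.70 × 3.75 = 3.953 m³/s
w_5 = (15.3 − 7.6)/2 = 3.85 m; q_5 = 0.47 × 1.37 × 3.85 = 2.479 m³/s
w_6 = (18.1 − 13.4)/2 = 2.35 m; q_6 = 0.47 × 1.05 × 2.35 = 1.160 m³/s
w_7 = (18.1 − 15.3)/2 = 1.4 m; q_7 = 0.23 × 0.33 × 1.4 = 0.1063 m³/s
Q = Σ qᵢ = 9.757 m³/s
= 9.757 × 3600 = 35120 m³/h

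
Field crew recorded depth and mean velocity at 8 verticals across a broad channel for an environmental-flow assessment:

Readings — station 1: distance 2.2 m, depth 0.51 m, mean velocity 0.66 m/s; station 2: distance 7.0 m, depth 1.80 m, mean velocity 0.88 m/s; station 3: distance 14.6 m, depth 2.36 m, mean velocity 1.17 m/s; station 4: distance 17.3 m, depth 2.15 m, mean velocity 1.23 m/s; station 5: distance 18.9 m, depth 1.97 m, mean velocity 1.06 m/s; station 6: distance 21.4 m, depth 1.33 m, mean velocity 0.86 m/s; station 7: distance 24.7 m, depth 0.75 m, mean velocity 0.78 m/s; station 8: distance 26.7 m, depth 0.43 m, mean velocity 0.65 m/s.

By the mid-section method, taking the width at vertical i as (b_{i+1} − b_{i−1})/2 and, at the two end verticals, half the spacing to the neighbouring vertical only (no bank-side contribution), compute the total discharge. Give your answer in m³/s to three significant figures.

40.0 m³/s

w_1 = (7.0 − 2.2)/2 = 2.4 m; q_1 = 0.66 × 0.51 × 2.4 = 0.8078 m³/s
w_2 = (14.6 − 2.2)/2 = 6.2 m; q_2 = 0.88 × 1.80 × 6.2 = 9.821 m³/s
w_3 = (17.3 − 7.0)/2 = 5.15 m; q_3 = 1.17 × 2.36 × 5.15 = 14.22 m³/s
w_4 = (18.9 − 14.6)/2 = 2.15 m; q_4 = 1.23 × 2.15 × 2.15 = 5.686 m³/s
w_5 = (21.4 − 17.3)/2 = 2.05 m; q_5 = 1.06 × 1.97 × 2.05 = 4.281 m³/s
w_6 = (24.7 − 18.9)/2 = 2.9 m; q_6 = 0.86 × 1.33 × 2.9 = 3.317 m³/s
w_7 = (26.7 − 21.4)/2 = 2.65 m; q_7 = 0.78 × 0.75 × 2.65 = 1.550 m³/s
w_8 = (26.7 − 24.7)/2 = 1 m; q_8 = 0.65 × 0.43 × 1 = 0.2795 m³/s
Q = Σ qᵢ = 39.96 m³/s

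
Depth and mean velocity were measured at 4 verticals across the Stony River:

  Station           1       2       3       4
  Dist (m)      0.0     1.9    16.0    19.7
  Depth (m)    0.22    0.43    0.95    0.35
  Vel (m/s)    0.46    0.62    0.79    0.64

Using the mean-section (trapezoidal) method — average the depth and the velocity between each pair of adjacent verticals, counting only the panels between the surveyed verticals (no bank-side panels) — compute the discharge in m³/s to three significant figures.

8.91 m³/s

Panel 1-2: Δb = 1.9 m, d̄ = (0.22+0.43)/2 = 0.325, v̄ = (0.46+0.62)/2 = 0.54 → q = 1.9×0.325×0.54 = 0.3335 m³/s
Panel 2-3: Δb = 14.1 m, d̄ = (0.43+0.95)/2 = 0.69, v̄ = (0.62+0.79)/2 = 0.705 → q = 14.1×0.69×0.705 = 6.859 m³/s
Panel 3-4: Δb = 3.7 m, d̄ = (0.95+0.35)/2 = 0.65, v̄ = (0.79+0.64)/2 = 0.715 → q = 3.7×0.65×0.715 = 1.720 m³/s
Q = Σ q = 8.912 m³/s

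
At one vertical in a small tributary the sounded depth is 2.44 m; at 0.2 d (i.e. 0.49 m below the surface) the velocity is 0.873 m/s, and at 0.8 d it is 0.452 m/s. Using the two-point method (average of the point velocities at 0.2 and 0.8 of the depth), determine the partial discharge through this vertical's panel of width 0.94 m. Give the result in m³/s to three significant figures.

v̄ = (0.873 + 0.452) / 2 = 0.6625 m/s
q = v̄ × d × w = 0.6625 × 2.44 × 0.94 = 1.520 m³/s

1.52 m³/s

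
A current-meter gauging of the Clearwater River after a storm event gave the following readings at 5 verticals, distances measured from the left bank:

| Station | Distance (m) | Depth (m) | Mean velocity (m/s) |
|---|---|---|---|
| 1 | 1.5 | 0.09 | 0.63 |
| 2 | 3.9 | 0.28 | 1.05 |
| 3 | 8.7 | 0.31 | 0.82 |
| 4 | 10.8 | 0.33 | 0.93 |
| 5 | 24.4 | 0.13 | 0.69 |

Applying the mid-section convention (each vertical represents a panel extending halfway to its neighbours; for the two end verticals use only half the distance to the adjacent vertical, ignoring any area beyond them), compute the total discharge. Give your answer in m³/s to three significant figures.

w_1 = (3.9 − 1.5)/2 = 1.2 m; q_1 = 0.63 × 0.09 × 1.2 = 0.06804 m³/s
w_2 = (8.7 − 1.5)/2 = 3.6 m; q_2 = 1.05 × 0.28 × 3.6 = 1.058 m³/s
w_3 = (10.8 − 3.9)/2 = 3.45 m; q_3 = 0.82 × 0.31 × 3.45 = 0.8770 m³/s
w_4 = (24.4 − 8.7)/2 = 7.85 m; q_4 = 0.93 × 0.33 × 7.85 = 2.409 m³/s
w_5 = (24.4 − 10.8)/2 = 6.8 m; q_5 = 0.69 × 0.13 × 6.8 = 0.6100 m³/s
Q = Σ qᵢ = 5.023 m³/s

5.02 m³/s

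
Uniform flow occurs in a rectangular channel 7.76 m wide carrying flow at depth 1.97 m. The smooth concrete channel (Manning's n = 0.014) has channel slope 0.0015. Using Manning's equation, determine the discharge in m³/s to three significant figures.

A = b·y = 7.76 × 1.97 = 15.29 m²
P = b + 2y = 7.76 + 2×1.97 = 11.70 m
R = A/P = 15.29/11.70 = 1.307 m
Q = (1/n)·A·R^(2/3)·S^(1/2) = (1/0.014) × 15.29 × 1.307^(2/3) × 0.0015^(1/2) = 50.54 m³/s

50.5 m³/s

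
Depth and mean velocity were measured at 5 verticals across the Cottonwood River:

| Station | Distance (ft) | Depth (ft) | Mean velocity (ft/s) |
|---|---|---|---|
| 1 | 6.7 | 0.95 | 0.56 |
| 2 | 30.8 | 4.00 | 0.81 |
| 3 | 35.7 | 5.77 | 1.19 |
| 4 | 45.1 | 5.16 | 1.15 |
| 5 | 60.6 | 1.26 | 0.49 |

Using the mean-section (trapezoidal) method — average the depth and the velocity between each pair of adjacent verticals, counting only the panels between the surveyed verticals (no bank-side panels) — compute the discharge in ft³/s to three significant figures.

Panel 1-2: Δb = 24.1 ft, d̄ = (0.95+4.00)/2 = 2.475, v̄ = (0.56+0.81)/2 = 0.685 → q = 24.1×2.475×0.685 = 40.86 ft³/s
Panel 2-3: Δb = 4.9 ft, d̄ = (4.00+5.77)/2 = 4.885, v̄ = (0.81+1.19)/2 = 1 → q = 4.9×4.885×1 = 23.94 ft³/s
Panel 3-4: Δb = 9.4 ft, d̄ = (5.77+5.16)/2 = 5.465, v̄ = (1.19+1.15)/2 = 1.17 → q = 9.4×5.465×1.17 = 60.10 ft³/s
Panel 4-5: Δb = 15.5 ft, d̄ = (5.16+1.26)/2 = 3.21, v̄ = (1.15+0.49)/2 = 0.82 → q = 15.5×3.21×0.82 = 40.80 ft³/s
Q = Σ q = 165.7 ft³/s

166 ft³/s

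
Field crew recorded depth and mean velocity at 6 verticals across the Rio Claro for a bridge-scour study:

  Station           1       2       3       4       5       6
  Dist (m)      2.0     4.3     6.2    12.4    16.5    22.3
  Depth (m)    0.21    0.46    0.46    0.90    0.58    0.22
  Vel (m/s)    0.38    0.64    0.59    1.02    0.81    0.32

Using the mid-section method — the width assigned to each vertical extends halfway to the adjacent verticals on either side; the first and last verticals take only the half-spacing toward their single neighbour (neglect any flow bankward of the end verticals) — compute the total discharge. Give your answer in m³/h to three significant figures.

32600 m³/h

w_1 = (4.3 − 2.0)/2 = 1.15 m; q_1 = 0.38 × 0.21 × 1.15 = 0.09177 m³/s
w_2 = (6.2 − 2.0)/2 = 2.1 m; q_2 = 0.64 × 0.46 × 2.1 = 0.6182 m³/s
w_3 = (12.4 − 4.3)/2 = 4.05 m; q_3 = 0.59 × 0.46 × 4.05 = 1.099 m³/s
w_4 = (16.5 − 6.2)/2 = 5.15 m; q_4 = 1.02 × 0.90 × 5.15 = 4.728 m³/s
w_5 = (22.3 − 12.4)/2 = 4.95 m; q_5 = 0.81 × 0.58 × 4.95 = 2.326 m³/s
w_6 = (22.3 − 16.5)/2 = 2.9 m; q_6 = 0.32 × 0.22 × 2.9 = 0.2042 m³/s
Q = Σ qᵢ = 9.067 m³/s
= 9.067 × 3600 = 32640 m³/h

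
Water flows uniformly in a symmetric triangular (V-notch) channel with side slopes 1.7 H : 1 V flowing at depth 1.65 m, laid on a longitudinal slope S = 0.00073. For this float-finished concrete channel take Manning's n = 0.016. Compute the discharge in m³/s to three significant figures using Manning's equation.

A = z·y² = 1.7×1.65² = 4.628 m²
P = 2y√(1+z²) = 2×1.65×√(1+1.7²) = 6.509 m
R = A/P = 4.628/6.509 = 0.7111 m
Q = (1/n)·A·R^(2/3)·S^(1/2) = (1/0.016) × 4.628 × 0.7111^(2/3) × 0.00073^(1/2) = 6.226 m³/s

6.23 m³/s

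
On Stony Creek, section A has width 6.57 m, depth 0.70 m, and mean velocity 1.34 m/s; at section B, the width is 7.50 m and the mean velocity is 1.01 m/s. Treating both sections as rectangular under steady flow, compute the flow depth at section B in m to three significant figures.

0.814 m

Q = A₁V₁ = (6.57×0.70) × 1.34 = 6.163 m³/s
d₂ = Q/(b₂ V₂) = 6.163/(7.50×1.01) = 0.8136 m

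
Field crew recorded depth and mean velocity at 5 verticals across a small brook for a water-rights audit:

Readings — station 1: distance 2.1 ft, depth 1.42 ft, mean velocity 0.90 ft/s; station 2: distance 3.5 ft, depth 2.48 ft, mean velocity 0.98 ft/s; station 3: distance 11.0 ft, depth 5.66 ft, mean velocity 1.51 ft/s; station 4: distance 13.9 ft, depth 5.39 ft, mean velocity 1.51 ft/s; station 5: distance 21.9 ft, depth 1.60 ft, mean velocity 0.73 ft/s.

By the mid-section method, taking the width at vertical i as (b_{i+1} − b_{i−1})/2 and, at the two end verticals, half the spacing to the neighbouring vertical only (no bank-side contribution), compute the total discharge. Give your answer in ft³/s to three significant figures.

105 ft³/s

w_1 = (3.5 − 2.1)/2 = 0.7 ft; q_1 = 0.90 × 1.42 × 0.7 = 0.8946 ft³/s
w_2 = (11.0 − 2.1)/2 = 4.45 ft; q_2 = 0.98 × 2.48 × 4.45 = 10.82 ft³/s
w_3 = (13.9 − 3.5)/2 = 5.2 ft; q_3 = 1.51 × 5.66 × 5.2 = 44.44 ft³/s
w_4 = (21.9 − 11.0)/2 = 5.45 ft; q_4 = 1.51 × 5.39 × 5.45 = 44.36 ft³/s
w_5 = (21.9 − 13.9)/2 = 4 ft; q_5 = 0.73 × 1.60 × 4 = 4.672 ft³/s
Q = Σ qᵢ = 105.2 ft³/s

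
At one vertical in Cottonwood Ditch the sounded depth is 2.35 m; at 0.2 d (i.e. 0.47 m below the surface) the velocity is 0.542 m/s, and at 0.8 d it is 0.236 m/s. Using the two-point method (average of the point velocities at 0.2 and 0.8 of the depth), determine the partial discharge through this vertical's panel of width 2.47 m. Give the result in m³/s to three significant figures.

2.26 m³/s

v̄ = (0.542 + 0.236) / 2 = 0.3890 m/s
q = v̄ × d × w = 0.3890 × 2.35 × 2.47 = 2.258 m³/s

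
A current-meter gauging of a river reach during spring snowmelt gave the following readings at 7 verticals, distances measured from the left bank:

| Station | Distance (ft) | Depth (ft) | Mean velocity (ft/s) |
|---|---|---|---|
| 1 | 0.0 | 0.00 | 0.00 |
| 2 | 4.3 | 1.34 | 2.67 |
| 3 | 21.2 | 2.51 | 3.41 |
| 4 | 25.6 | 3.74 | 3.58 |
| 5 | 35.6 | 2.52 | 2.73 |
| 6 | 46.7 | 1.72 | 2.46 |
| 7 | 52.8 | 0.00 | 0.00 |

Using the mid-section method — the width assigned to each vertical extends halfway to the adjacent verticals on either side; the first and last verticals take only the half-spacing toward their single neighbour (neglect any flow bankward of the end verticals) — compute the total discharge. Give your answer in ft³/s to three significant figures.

w_2 = (21.2 − 0.0)/2 = 10.6 ft; q_2 = 2.67 × 1.34 × 10.6 = 37.92 ft³/s
w_3 = (25.6 − 4.3)/2 = 10.65 ft; q_3 = 3.41 × 2.51 × 10.65 = 91.15 ft³/s
w_4 = (35.6 − 21.2)/2 = 7.2 ft; q_4 = 3.58 × 3.74 × 7.2 = 96.40 ft³/s
w_5 = (46.7 − 25.6)/2 = 10.55 ft; q_5 = 2.73 × 2.52 × 10.55 = 72.58 ft³/s
w_6 = (52.8 − 35.6)/2 = 8.6 ft; q_6 = 2.46 × 1.72 × 8.6 = 36.39 ft³/s
Stations 1, 7 contribute zero (depth or velocity is 0).
Q = Σ qᵢ = 334.4 ft³/s

334 ft³/s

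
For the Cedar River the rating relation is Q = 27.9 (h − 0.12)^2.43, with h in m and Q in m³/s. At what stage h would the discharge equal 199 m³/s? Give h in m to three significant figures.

2.36 m

h − h₀ = (Q/C)^(1/b) = (199/27.9)^(1/2.43) = 2.245 m
h = 0.12 + 2.245 = 2.365 m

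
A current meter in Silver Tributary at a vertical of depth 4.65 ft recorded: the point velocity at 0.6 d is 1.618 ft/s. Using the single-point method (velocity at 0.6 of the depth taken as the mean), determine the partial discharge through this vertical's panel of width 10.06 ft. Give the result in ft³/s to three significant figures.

75.7 ft³/s

v̄ = v₀.₆ = 1.618 ft/s
q = v̄ × d × w = 1.618 × 4.65 × 10.06 = 75.69 ft³/s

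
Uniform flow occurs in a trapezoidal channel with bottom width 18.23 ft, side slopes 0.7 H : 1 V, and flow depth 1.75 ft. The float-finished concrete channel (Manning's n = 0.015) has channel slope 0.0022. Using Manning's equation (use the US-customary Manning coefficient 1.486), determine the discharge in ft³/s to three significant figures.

208 ft³/s

A = (b + z·y)·y = (18.23 + 0.7×1.75)×1.75 = 34.05 ft²
P = b + 2y√(1+z²) = 18.23 + 2×1.75×√(1+0.7²) = 22.50 ft
R = A/P = 34.05/22.50 = 1.513 ft
Q = (1.486/n)·A·R^(2/3)·S^(1/2) = (1.486/0.015) × 34.05 × 1.513^(2/3) × 0.0022^(1/2) = 208.5 ft³/s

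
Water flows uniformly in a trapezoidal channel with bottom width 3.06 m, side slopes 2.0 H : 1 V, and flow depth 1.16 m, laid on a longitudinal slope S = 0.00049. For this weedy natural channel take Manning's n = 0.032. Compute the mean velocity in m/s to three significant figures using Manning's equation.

A = (b + z·y)·y = (3.06 + 2.0×1.16)×1.16 = 6.241 m²
P = b + 2y√(1+z²) = 3.06 + 2×1.16×√(1+2.0²) = 8.248 m
R = A/P = 6.241/8.248 = 0.7567 m
Q = (1/n)·A·R^(2/3)·S^(1/2) = (1/0.032) × 6.241 × 0.7567^(2/3) × 0.00049^(1/2) = 3.585 m³/s
V = Q/A = 3.585/6.241 = 0.5744 m/s

0.574 m/s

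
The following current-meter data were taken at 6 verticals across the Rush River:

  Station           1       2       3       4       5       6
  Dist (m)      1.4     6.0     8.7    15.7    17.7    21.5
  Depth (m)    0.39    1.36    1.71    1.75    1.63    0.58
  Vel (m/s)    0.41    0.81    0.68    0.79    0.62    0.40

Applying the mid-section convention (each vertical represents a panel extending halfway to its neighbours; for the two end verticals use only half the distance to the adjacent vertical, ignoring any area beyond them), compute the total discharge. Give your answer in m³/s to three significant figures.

19.6 m³/s

w_1 = (6.0 − 1.4)/2 = 2.3 m; q_1 = 0.41 × 0.39 × 2.3 = 0.3678 m³/s
w_2 = (8.7 − 1.4)/2 = 3.65 m; q_2 = 0.81 × 1.36 × 3.65 = 4.021 m³/s
w_3 = (15.7 − 6.0)/2 = 4.85 m; q_3 = 0.68 × 1.71 × 4.85 = 5.640 m³/s
w_4 = (17.7 − 8.7)/2 = 4.5 m; q_4 = 0.79 × 1.75 × 4.5 = 6.221 m³/s
w_5 = (21.5 − 15.7)/2 = 2.9 m; q_5 = 0.62 × 1.63 × 2.9 = 2.931 m³/s
w_6 = (21.5 − 17.7)/2 = 1.9 m; q_6 = 0.40 × 0.58 × 1.9 = 0.4408 m³/s
Q = Σ qᵢ = 19.62 m³/s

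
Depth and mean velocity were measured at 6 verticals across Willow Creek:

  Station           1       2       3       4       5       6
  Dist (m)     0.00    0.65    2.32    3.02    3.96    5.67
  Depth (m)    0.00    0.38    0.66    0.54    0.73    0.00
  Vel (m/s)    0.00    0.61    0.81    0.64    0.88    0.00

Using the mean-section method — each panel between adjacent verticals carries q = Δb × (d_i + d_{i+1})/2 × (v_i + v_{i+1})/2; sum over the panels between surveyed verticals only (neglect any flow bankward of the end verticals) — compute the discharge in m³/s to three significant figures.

1.69 m³/s

Panel 1-2: Δb = 0.65 m, d̄ = (0.00+0.38)/2 = 0.19, v̄ = (0.00+0.61)/2 = 0.305 → q = 0.65×0.19×0.305 = 0.03767 m³/s
Panel 2-3: Δb = 1.67 m, d̄ = (0.38+0.66)/2 = 0.52, v̄ = (0.61+0.81)/2 = 0.71 → q = 1.67×0.52×0.71 = 0.6166 m³/s
Panel 3-4: Δb = 0.7 m, d̄ = (0.66+0.54)/2 = 0.6, v̄ = (0.81+0.64)/2 = 0.725 → q = 0.7×0.6×0.725 = 0.3045 m³/s
Panel 4-5: Δb = 0.94 m, d̄ = (0.54+0.73)/2 = 0.635, v̄ = (0.64+0.88)/2 = 0.76 → q = 0.94×0.635×0.76 = 0.4536 m³/s
Panel 5-6: Δb = 1.71 m, d̄ = (0.73+0.00)/2 = 0.365, v̄ = (0.88+0.00)/2 = 0.44 → q = 1.71×0.365×0.44 = 0.2746 m³/s
Q = Σ q = 1.687 m³/s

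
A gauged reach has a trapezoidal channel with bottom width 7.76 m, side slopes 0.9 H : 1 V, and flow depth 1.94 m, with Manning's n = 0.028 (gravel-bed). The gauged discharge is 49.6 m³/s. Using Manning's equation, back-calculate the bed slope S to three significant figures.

A = (b + z·y)·y = (7.76 + 0.9×1.94)×1.94 = 18.44 m²
P = b + 2y√(1+z²) = 7.76 + 2×1.94×√(1+0.9²) = 12.98 m
R = A/P = 18.44/12.98 = 1.421 m
S = (Q·n / (1·A·R^(2/3)))² = (49.6×0.028 / (1×18.44×1.264))² = 0.003551

0.00355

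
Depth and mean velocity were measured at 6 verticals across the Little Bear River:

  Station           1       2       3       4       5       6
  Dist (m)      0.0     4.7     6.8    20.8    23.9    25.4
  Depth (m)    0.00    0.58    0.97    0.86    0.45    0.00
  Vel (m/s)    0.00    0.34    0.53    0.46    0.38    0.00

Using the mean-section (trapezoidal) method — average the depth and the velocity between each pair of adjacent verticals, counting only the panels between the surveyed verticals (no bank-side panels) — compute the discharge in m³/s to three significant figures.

8.20 m³/s

Panel 1-2: Δb = 4.7 m, d̄ = (0.00+0.58)/2 = 0.29, v̄ = (0.00+0.34)/2 = 0.17 → q = 4.7×0.29×0.17 = 0.2317 m³/s
Panel 2-3: Δb = 2.1 m, d̄ = (0.58+0.97)/2 = 0.775, v̄ = (0.34+0.53)/2 = 0.435 → q = 2.1×0.775×0.435 = 0.7080 m³/s
Panel 3-4: Δb = 14 m, d̄ = (0.97+0.86)/2 = 0.915, v̄ = (0.53+0.46)/2 = 0.495 → q = 14×0.915×0.495 = 6.341 m³/s
Panel 4-5: Δb = 3.1 m, d̄ = (0.86+0.45)/2 = 0.655, v̄ = (0.46+0.38)/2 = 0.42 → q = 3.1×0.655×0.42 = 0.8528 m³/s
Panel 5-6: Δb = 1.5 m, d̄ = (0.45+0.00)/2 = 0.225, v̄ = (0.38+0.00)/2 = 0.19 → q = 1.5×0.225×0.19 = 0.06413 m³/s
Q = Σ q = 8.198 m³/s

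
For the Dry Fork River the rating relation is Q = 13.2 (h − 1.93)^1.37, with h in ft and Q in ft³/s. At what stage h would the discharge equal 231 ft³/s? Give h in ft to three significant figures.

10.0 ft

h − h₀ = (Q/C)^(1/b) = (231/13.2)^(1/1.37) = 8.078 ft
h = 1.93 + 8.078 = 10.01 ft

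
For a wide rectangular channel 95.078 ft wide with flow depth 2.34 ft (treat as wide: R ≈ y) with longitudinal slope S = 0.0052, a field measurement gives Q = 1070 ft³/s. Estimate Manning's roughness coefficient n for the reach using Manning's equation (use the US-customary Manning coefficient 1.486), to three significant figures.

A = b·y = 95.078 × 2.34 = 222.5 ft²
Wide channel: R ≈ y = 2.34 ft
n = (1.486/Q)·A·R^(2/3)·S^(1/2) = (1.486/1070) × 222.5 × 1.763 × 0.07211 = 0.03927

0.0393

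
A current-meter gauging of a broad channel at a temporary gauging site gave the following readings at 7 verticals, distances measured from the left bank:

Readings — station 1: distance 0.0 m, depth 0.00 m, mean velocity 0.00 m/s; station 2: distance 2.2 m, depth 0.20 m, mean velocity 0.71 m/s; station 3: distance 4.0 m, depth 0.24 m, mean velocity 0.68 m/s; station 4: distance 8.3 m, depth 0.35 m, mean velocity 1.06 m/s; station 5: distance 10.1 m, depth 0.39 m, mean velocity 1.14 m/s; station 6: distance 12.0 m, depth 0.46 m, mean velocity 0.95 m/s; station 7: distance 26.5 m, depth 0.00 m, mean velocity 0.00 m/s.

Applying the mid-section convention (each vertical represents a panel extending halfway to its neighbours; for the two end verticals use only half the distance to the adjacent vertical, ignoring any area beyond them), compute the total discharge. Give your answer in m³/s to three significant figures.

6.32 m³/s

w_2 = (4.0 − 0.0)/2 = 2 m; q_2 = 0.71 × 0.20 × 2 = 0.2840 m³/s
w_3 = (8.3 − 2.2)/2 = 3.05 m; q_3 = 0.68 × 0.24 × 3.05 = 0.4978 m³/s
w_4 = (10.1 − 4.0)/2 = 3.05 m; q_4 = 1.06 × 0.35 × 3.05 = 1.132 m³/s
w_5 = (12.0 − 8.3)/2 = 1.85 m; q_5 = 1.14 × 0.39 × 1.85 = 0.8225 m³/s
w_6 = (26.5 − 10.1)/2 = 8.2 m; q_6 = 0.95 × 0.46 × 8.2 = 3.583 m³/s
Stations 1, 7 contribute zero (depth or velocity is 0).
Q = Σ qᵢ = 6.319 m³/s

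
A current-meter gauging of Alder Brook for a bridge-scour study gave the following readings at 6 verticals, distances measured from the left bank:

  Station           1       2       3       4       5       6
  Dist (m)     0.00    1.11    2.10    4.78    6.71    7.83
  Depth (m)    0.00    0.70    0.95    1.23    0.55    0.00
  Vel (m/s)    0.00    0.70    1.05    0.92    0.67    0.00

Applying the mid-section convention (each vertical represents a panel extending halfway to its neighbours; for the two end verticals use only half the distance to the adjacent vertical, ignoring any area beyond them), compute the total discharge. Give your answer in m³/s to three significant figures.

5.52 m³/s

w_2 = (2.10 − 0.00)/2 = 1.05 m; q_2 = 0.70 × 0.70 × 1.05 = 0.5145 m³/s
w_3 = (4.78 − 1.11)/2 = 1.835 m; q_3 = 1.05 × 0.95 × 1.835 = 1.830 m³/s
w_4 = (6.71 − 2.10)/2 = 2.305 m; q_4 = 0.92 × 1.23 × 2.305 = 2.608 m³/s
w_5 = (7.83 − 4.78)/2 = 1.525 m; q_5 = 0.67 × 0.55 × 1.525 = 0.5620 m³/s
Stations 1, 6 contribute zero (depth or velocity is 0).
Q = Σ qᵢ = 5.515 m³/s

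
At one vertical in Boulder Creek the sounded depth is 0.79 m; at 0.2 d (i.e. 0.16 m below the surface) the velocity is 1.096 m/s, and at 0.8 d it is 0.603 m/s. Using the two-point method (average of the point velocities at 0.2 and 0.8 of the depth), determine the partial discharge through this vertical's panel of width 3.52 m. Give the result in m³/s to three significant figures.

v̄ = (1.096 + 0.603) / 2 = 0.8495 m/s
q = v̄ × d × w = 0.8495 × 0.79 × 3.52 = 2.362 m³/s

2.36 m³/s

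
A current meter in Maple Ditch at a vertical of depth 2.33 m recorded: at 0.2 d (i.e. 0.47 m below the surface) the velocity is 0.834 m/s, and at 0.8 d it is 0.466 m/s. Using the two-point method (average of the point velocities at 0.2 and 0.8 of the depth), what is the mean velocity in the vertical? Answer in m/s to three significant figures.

v̄ = (0.834 + 0.466) / 2 = 0.6500 m/s

0.650 m/s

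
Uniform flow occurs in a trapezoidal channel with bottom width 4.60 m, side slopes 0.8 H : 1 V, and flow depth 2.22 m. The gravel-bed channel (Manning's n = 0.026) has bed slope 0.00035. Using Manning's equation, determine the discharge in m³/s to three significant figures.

A = (b + z·y)·y = (4.60 + 0.8×2.22)×2.22 = 14.15 m²
P = b + 2y√(1+z²) = 4.60 + 2×2.22×√(1+0.8²) = 10.29 m
R = A/P = 14.15/10.29 = 1.376 m
Q = (1/n)·A·R^(2/3)·S^(1/2) = (1/0.026) × 14.15 × 1.376^(2/3) × 0.00035^(1/2) = 12.60 m³/s

12.6 m³/s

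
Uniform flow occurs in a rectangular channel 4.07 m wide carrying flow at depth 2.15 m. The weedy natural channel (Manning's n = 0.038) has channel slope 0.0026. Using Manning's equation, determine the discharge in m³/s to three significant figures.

12.1 m³/s

A = b·y = 4.07 × 2.15 = 8.751 m²
P = b + 2y = 4.07 + 2×2.15 = 8.370 m
R = A/P = 8.751/8.370 = 1.045 m
Q = (1/n)·A·R^(2/3)·S^(1/2) = (1/0.038) × 8.751 × 1.045^(2/3) × 0.0026^(1/2) = 12.10 m³/s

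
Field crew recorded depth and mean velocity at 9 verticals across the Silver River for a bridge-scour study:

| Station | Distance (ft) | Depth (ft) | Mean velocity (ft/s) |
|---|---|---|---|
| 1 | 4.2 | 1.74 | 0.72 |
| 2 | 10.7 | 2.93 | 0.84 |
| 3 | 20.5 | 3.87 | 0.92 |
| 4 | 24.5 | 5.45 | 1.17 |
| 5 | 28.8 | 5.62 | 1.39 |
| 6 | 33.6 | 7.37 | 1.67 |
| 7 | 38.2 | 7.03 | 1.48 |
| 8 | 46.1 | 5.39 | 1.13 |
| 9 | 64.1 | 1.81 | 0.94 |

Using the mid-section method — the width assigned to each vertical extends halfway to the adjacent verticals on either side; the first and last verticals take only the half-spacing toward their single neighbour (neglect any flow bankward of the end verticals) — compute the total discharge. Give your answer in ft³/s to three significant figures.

328 ft³/s

w_1 = (10.7 − 4.2)/2 = 3.25 ft; q_1 = 0.72 × 1.74 × 3.25 = 4.072 ft³/s
w_2 = (20.5 − 4.2)/2 = 8.15 ft; q_2 = 0.84 × 2.93 × 8.15 = 20.06 ft³/s
w_3 = (24.5 − 10.7)/2 = 6.9 ft; q_3 = 0.92 × 3.87 × 6.9 = 24.57 ft³/s
w_4 = (28.8 − 20.5)/2 = 4.15 ft; q_4 = 1.17 × 5.45 × 4.15 = 26.46 ft³/s
w_5 = (33.6 − 24.5)/2 = 4.55 ft; q_5 = 1.39 × 5.62 × 4.55 = 35.54 ft³/s
w_6 = (38.2 − 28.8)/2 = 4.7 ft; q_6 = 1.67 × 7.37 × 4.7 = 57.85 ft³/s
w_7 = (46.1 − 33.6)/2 = 6.25 ft; q_7 = 1.48 × 7.03 × 6.25 = 65.03 ft³/s
w_8 = (64.1 − 38.2)/2 = 12.95 ft; q_8 = 1.13 × 5.39 × 12.95 = 78.87 ft³/s
w_9 = (64.1 − 46.1)/2 = 9 ft; q_9 = 0.94 × 1.81 × 9 = 15.31 ft³/s
Q = Σ qᵢ = 327.8 ft³/s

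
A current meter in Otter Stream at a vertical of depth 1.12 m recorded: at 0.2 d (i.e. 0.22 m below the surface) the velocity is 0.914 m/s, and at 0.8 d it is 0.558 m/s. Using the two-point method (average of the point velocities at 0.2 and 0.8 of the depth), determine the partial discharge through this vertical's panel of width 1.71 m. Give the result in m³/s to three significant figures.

1.41 m³/s

v̄ = (0.914 + 0.558) / 2 = 0.7360 m/s
q = v̄ × d × w = 0.7360 × 1.12 × 1.71 = 1.410 m³/s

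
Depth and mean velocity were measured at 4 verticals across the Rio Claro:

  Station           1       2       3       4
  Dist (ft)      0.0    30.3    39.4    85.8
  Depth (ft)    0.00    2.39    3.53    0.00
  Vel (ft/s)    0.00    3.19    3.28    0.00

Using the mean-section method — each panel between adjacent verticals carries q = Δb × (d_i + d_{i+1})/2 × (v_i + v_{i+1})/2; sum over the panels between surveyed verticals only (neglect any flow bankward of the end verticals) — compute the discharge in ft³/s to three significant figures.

279 ft³/s

Panel 1-2: Δb = 30.3 ft, d̄ = (0.00+2.39)/2 = 1.195, v̄ = (0.00+3.19)/2 = 1.595 → q = 30.3×1.195×1.595 = 57.75 ft³/s
Panel 2-3: Δb = 9.1 ft, d̄ = (2.39+3.53)/2 = 2.96, v̄ = (3.19+3.28)/2 = 3.235 → q = 9.1×2.96×3.235 = 87.14 ft³/s
Panel 3-4: Δb = 46.4 ft, d̄ = (3.53+0.00)/2 = 1.765, v̄ = (3.28+0.00)/2 = 1.64 → q = 46.4×1.765×1.64 = 134.3 ft³/s
Q = Σ q = 279.2 ft³/s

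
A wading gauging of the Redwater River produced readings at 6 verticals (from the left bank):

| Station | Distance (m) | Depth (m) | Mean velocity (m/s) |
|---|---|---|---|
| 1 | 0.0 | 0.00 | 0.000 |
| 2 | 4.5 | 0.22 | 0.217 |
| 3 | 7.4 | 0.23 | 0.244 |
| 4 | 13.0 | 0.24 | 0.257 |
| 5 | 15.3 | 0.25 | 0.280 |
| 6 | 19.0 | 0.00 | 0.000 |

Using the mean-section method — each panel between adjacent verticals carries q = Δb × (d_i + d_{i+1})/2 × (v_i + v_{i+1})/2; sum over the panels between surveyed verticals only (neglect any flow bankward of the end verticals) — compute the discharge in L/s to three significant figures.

750 L/s

Panel 1-2: Δb = 4.5 m, d̄ = (0.00+0.22)/2 = 0.11, v̄ = (0.000+0.217)/2 = 0.1085 → q = 4.5×0.11×0.1085 = 0.05371 m³/s
Panel 2-3: Δb = 2.9 m, d̄ = (0.22+0.23)/2 = 0.225, v̄ = (0.217+0.244)/2 = 0.2305 → q = 2.9×0.225×0.2305 = 0.1504 m³/s
Panel 3-4: Δb = 5.6 m, d̄ = (0.23+0.24)/2 = 0.235, v̄ = (0.244+0.257)/2 = 0.2505 → q = 5.6×0.235×0.2505 = 0.3297 m³/s
Panel 4-5: Δb = 2.3 m, d̄ = (0.24+0.25)/2 = 0.245, v̄ = (0.257+0.280)/2 = 0.2685 → q = 2.3×0.245×0.2685 = 0.1513 m³/s
Panel 5-6: Δb = 3.7 m, d̄ = (0.25+0.00)/2 = 0.125, v̄ = (0.280+0.000)/2 = 0.14 → q = 3.7×0.125×0.14 = 0.06475 m³/s
Q = Σ q = 0.7498 m³/s
= 0.7498 × 1000 = 749.8 L/s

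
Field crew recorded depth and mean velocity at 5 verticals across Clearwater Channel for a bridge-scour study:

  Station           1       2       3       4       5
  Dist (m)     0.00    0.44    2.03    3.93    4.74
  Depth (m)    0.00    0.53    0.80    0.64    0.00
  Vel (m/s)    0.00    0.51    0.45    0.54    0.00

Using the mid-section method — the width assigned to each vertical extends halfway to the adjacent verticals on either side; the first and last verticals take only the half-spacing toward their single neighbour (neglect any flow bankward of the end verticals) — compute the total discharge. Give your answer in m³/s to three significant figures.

w_2 = (2.03 − 0.00)/2 = 1.015 m; q_2 = 0.51 × 0.53 × 1.015 = 0.2744 m³/s
w_3 = (3.93 − 0.44)/2 = 1.745 m; q_3 = 0.45 × 0.80 × 1.745 = 0.6282 m³/s
w_4 = (4.74 − 2.03)/2 = 1.355 m; q_4 = 0.54 × 0.64 × 1.355 = 0.4683 m³/s
Stations 1, 5 contribute zero (depth or velocity is 0).
Q = Σ qᵢ = 1.371 m³/s

1.37 m³/s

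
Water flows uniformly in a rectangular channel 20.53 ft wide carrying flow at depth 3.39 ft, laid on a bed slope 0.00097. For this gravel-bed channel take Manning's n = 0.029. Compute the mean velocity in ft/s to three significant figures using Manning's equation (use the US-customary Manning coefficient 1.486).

2.98 ft/s

A = b·y = 20.53 × 3.39 = 69.60 ft²
P = b + 2y = 20.53 + 2×3.39 = 27.31 ft
R = A/P = 69.60/27.31 = 2.548 ft
Q = (1.486/n)·A·R^(2/3)·S^(1/2) = (1.486/0.029) × 69.60 × 2.548^(2/3) × 0.00097^(1/2) = 207.2 ft³/s
V = Q/A = 207.2/69.60 = 2.977 ft/s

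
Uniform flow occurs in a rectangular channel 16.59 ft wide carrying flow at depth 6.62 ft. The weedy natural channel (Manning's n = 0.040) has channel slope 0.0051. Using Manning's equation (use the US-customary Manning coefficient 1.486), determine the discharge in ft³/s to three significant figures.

A = b·y = 16.59 × 6.62 = 109.8 ft²
P = b + 2y = 16.59 + 2×6.62 = 29.83 ft
R = A/P = 109.8/29.83 = 3.682 ft
Q = (1.486/n)·A·R^(2/3)·S^(1/2) = (1.486/0.040) × 109.8 × 3.682^(2/3) × 0.0051^(1/2) = 694.7 ft³/s

695 ft³/s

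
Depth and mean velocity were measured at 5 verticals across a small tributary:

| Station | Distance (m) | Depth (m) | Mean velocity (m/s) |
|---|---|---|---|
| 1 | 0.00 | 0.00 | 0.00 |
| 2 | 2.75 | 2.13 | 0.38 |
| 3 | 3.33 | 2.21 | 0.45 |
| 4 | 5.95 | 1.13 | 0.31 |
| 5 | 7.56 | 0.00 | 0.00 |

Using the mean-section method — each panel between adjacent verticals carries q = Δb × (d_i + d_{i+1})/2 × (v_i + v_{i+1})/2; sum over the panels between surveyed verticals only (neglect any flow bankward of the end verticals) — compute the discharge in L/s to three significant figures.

2880 L/s

Panel 1-2: Δb = 2.75 m, d̄ = (0.00+2.13)/2 = 1.065, v̄ = (0.00+0.38)/2 = 0.19 → q = 2.75×1.065×0.19 = 0.5565 m³/s
Panel 2-3: Δb = 0.58 m, d̄ = (2.13+2.21)/2 = 2.17, v̄ = (0.38+0.45)/2 = 0.415 → q = 0.58×2.17×0.415 = 0.5223 m³/s
Panel 3-4: Δb = 2.62 m, d̄ = (2.21+1.13)/2 = 1.67, v̄ = (0.45+0.31)/2 = 0.38 → q = 2.62×1.67×0.38 = 1.663 m³/s
Panel 4-5: Δb = 1.61 m, d̄ = (1.13+0.00)/2 = 0.565, v̄ = (0.31+0.00)/2 = 0.155 → q = 1.61×0.565×0.155 = 0.1410 m³/s
Q = Σ q = 2.882 m³/s
= 2.882 × 1000 = 2882 L/s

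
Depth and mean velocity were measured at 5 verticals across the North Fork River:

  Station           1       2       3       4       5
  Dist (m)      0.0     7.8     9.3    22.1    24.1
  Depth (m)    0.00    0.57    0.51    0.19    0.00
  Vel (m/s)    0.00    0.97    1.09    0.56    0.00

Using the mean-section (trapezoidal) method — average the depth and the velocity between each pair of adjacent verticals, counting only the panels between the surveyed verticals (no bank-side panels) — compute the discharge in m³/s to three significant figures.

Panel 1-2: Δb = 7.8 m, d̄ = (0.00+0.57)/2 = 0.285, v̄ = (0.00+0.97)/2 = 0.485 → q = 7.8×0.285×0.485 = 1.078 m³/s
Panel 2-3: Δb = 1.5 m, d̄ = (0.57+0.51)/2 = 0.54, v̄ = (0.97+1.09)/2 = 1.03 → q = 1.5×0.54×1.03 = 0.8343 m³/s
Panel 3-4: Δb = 12.8 m, d̄ = (0.51+0.19)/2 = 0.35, v̄ = (1.09+0.56)/2 = 0.825 → q = 12.8×0.35×0.825 = 3.696 m³/s
Panel 4-5: Δb = 2 m, d̄ = (0.19+0.00)/2 = 0.095, v̄ = (0.56+0.00)/2 = 0.28 → q = 2×0.095×0.28 = 0.05320 m³/s
Q = Σ q = 5.662 m³/s

5.66 m³/s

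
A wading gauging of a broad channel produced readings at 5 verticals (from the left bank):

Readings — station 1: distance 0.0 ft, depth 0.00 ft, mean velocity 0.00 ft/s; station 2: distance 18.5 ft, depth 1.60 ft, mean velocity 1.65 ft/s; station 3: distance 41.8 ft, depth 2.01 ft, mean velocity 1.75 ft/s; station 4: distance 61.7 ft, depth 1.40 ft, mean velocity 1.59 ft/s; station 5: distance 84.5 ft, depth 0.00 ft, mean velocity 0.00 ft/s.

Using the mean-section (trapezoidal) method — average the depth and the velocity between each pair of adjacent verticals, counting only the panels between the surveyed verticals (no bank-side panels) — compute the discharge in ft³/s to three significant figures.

153 ft³/s

Panel 1-2: Δb = 18.5 ft, d̄ = (0.00+1.60)/2 = 0.8, v̄ = (0.00+1.65)/2 = 0.825 → q = 18.5×0.8×0.825 = 12.21 ft³/s
Panel 2-3: Δb = 23.3 ft, d̄ = (1.60+2.01)/2 = 1.805, v̄ = (1.65+1.75)/2 = 1.7 → q = 23.3×1.805×1.7 = 71.50 ft³/s
Panel 3-4: Δb = 19.9 ft, d̄ = (2.01+1.40)/2 = 1.705, v̄ = (1.75+1.59)/2 = 1.67 → q = 19.9×1.705×1.67 = 56.66 ft³/s
Panel 4-5: Δb = 22.8 ft, d̄ = (1.40+0.00)/2 = 0.7, v̄ = (1.59+0.00)/2 = 0.795 → q = 22.8×0.7×0.795 = 12.69 ft³/s
Q = Σ q = 153.1 ft³/s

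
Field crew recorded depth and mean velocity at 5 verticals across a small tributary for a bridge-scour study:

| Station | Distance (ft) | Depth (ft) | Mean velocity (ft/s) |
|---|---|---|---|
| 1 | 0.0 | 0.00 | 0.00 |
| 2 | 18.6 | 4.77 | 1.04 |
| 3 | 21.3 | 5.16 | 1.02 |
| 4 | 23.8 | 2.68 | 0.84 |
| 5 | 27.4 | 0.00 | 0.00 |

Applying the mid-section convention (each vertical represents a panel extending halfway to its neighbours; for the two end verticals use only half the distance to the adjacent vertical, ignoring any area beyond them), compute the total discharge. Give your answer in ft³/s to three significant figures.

73.4 ft³/s

w_2 = (21.3 − 0.0)/2 = 10.65 ft; q_2 = 1.04 × 4.77 × 10.65 = 52.83 ft³/s
w_3 = (23.8 − 18.6)/2 = 2.6 ft; q_3 = 1.02 × 5.16 × 2.6 = 13.68 ft³/s
w_4 = (27.4 − 21.3)/2 = 3.05 ft; q_4 = 0.84 × 2.68 × 3.05 = 6.866 ft³/s
Stations 1, 5 contribute zero (depth or velocity is 0).
Q = Σ qᵢ = 73.38 ft³/s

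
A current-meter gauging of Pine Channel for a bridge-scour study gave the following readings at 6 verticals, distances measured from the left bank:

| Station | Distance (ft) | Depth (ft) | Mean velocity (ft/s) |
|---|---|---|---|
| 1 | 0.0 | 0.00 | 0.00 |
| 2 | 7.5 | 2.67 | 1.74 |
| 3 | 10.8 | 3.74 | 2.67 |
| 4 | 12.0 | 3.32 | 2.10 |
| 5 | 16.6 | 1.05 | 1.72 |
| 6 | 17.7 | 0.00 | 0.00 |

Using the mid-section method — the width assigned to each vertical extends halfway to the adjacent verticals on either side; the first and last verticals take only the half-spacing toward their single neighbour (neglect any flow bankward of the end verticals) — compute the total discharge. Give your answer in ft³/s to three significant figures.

w_2 = (10.8 − 0.0)/2 = 5.4 ft; q_2 = 1.74 × 2.67 × 5.4 = 25.09 ft³/s
w_3 = (12.0 − 7.5)/2 = 2.25 ft; q_3 = 2.67 × 3.74 × 2.25 = 22.47 ft³/s
w_4 = (16.6 − 10.8)/2 = 2.9 ft; q_4 = 2.10 × 3.32 × 2.9 = 20.22 ft³/s
w_5 = (17.7 − 12.0)/2 = 2.85 ft; q_5 = 1.72 × 1.05 × 2.85 = 5.147 ft³/s
Stations 1, 6 contribute zero (depth or velocity is 0).
Q = Σ qᵢ = 72.92 ft³/s

72.9 ft³/s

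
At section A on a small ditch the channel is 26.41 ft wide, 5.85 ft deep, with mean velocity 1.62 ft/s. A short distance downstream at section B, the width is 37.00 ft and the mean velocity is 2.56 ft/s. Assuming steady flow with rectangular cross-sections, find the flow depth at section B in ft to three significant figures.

Q = A₁V₁ = (26.41×5.85) × 1.62 = 250.3 ft³/s
d₂ = Q/(b₂ V₂) = 250.3/(37.00×2.56) = 2.642 ft

2.64 ft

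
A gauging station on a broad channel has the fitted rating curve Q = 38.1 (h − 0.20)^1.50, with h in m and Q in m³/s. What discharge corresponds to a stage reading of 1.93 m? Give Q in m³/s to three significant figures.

86.7 m³/s

Q = 38.1 × (1.93 − 0.20)^1.50 = 38.1 × 1.73^1.50 = 86.70 m³/s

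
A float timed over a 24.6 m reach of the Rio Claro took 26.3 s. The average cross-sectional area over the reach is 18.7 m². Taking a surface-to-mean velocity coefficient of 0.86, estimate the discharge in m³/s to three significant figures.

15.0 m³/s

v_surface = L / t̄ = 24.6 / 26.3 = 0.9354 m/s
v_mean = 0.86 × 0.9354 = 0.8044 m/s
Q = A × v_mean = 18.7 × 0.8044 = 15.04 m³/s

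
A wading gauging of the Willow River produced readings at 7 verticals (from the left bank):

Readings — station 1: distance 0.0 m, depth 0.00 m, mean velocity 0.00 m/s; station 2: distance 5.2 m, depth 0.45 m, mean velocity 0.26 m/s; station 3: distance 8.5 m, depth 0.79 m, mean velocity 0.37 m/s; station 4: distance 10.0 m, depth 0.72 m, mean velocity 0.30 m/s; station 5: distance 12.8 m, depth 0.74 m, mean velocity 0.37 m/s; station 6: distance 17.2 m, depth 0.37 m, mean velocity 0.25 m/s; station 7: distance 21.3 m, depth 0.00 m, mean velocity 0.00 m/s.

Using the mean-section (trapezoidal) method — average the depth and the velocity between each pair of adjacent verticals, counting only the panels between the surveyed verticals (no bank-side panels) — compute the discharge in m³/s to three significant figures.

2.71 m³/s

Panel 1-2: Δb = 5.2 m, d̄ = (0.00+0.45)/2 = 0.225, v̄ = (0.00+0.26)/2 = 0.13 → q = 5.2×0.225×0.13 = 0.1521 m³/s
Panel 2-3: Δb = 3.3 m, d̄ = (0.45+0.79)/2 = 0.62, v̄ = (0.26+0.37)/2 = 0.315 → q = 3.3×0.62×0.315 = 0.6445 m³/s
Panel 3-4: Δb = 1.5 m, d̄ = (0.79+0.72)/2 = 0.755, v̄ = (0.37+0.30)/2 = 0.335 → q = 1.5×0.755×0.335 = 0.3794 m³/s
Panel 4-5: Δb = 2.8 m, d̄ = (0.72+0.74)/2 = 0.73, v̄ = (0.30+0.37)/2 = 0.335 → q = 2.8×0.73×0.335 = 0.6847 m³/s
Panel 5-6: Δb = 4.4 m, d̄ = (0.74+0.37)/2 = 0.555, v̄ = (0.37+0.25)/2 = 0.31 → q = 4.4×0.555×0.31 = 0.7570 m³/s
Panel 6-7: Δb = 4.1 m, d̄ = (0.37+0.00)/2 = 0.185, v̄ = (0.25+0.00)/2 = 0.125 → q = 4.1×0.185×0.125 = 0.09481 m³/s
Q = Σ q = 2.713 m³/s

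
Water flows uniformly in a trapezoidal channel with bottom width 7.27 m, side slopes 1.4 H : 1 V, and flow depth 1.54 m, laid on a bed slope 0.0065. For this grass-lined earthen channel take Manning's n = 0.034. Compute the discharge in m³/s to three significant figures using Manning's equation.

37.9 m³/s

A = (b + z·y)·y = (7.27 + 1.4×1.54)×1.54 = 14.52 m²
P = b + 2y√(1+z²) = 7.27 + 2×1.54×√(1+1.4²) = 12.57 m
R = A/P = 14.52/12.57 = 1.155 m
Q = (1/n)·A·R^(2/3)·S^(1/2) = (1/0.034) × 14.52 × 1.155^(2/3) × 0.0065^(1/2) = 37.89 m³/s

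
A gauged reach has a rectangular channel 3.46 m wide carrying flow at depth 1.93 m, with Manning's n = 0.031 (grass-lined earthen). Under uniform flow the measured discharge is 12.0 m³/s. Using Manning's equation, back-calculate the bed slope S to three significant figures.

0.00351

A = b·y = 3.46 × 1.93 = 6.678 m²
P = b + 2y = 3.46 + 2×1.93 = 7.320 m
R = A/P = 6.678/7.320 = 0.9123 m
S = (Q·n / (1·A·R^(2/3)))² = (12.0×0.031 / (1×6.678×0.9406))² = 0.003507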